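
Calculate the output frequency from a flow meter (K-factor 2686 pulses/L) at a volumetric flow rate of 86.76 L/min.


Frequency = K * Q / 60 (converting L/min to L/s).
f = 2686 * 86.76 / 60
f = 233037.36 / 60
f = 3883.96 Hz

3883.96 Hz


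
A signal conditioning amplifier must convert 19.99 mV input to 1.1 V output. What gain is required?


Gain = Vout / Vin (converting to same units).
G = 1.1 V / 19.99 mV
G = 1100.0 mV / 19.99 mV
G = 55.03

55.03


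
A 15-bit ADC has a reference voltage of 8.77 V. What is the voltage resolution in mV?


The resolution (LSB) of an ADC is Vref / 2^n.
LSB = 8.77 / 2^15
LSB = 8.77 / 32768
LSB = 0.00026764 V = 0.26763916 mV

0.26763916 mV


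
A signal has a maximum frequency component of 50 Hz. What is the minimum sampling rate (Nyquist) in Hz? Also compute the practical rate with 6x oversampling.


By Nyquist theorem, fs_min = 2 * fmax.
fs_min = 2 * 50 = 100 Hz
Practical rate = 6 * fs_min = 6 * 100 = 600 Hz

fs_min = 100 Hz, fs_practical = 600 Hz


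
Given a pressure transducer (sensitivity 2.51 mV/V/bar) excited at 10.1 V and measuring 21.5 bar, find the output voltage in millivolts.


Output = sensitivity * Vex * P.
Vout = 2.51 * 10.1 * 21.5
Vout = 25.351 * 21.5
Vout = 545.05 mV

545.05 mV


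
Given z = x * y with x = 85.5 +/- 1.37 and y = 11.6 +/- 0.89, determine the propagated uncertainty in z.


For a product z = x*y, the relative uncertainty is:
uz/z = sqrt((ux/x)^2 + (uy/y)^2)
Relative uncertainties: ux/x = 1.37/85.5 = 0.016023
uy/y = 0.89/11.6 = 0.076724
z = 85.5 * 11.6 = 991.8
uz = 991.8 * sqrt(0.016023^2 + 0.076724^2) = 77.737

77.737


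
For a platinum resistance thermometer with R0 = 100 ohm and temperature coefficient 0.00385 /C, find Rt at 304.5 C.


The RTD equation: Rt = R0 * (1 + alpha * T).
Rt = 100 * (1 + 0.00385 * 304.5)
Rt = 100 * (1 + 1.172325)
Rt = 100 * 2.172325
Rt = 217.232 ohm

217.232 ohm


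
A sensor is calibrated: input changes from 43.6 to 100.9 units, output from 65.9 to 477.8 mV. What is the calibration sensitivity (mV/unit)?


Sensitivity = (y2 - y1) / (x2 - x1).
S = (477.8 - 65.9) / (100.9 - 43.6)
S = 411.9 / 57.3
S = 7.1885 mV/unit

7.1885 mV/unit


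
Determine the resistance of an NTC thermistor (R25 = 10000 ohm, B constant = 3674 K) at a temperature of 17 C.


NTC thermistor equation: Rt = R25 * exp(B * (1/T - 1/T25)).
T in Kelvin: 290.15 K, T25 = 298.15 K
1/T - 1/T25 = 1/290.15 - 1/298.15 = 9.248e-05
B * (1/T - 1/T25) = 3674 * 9.248e-05 = 0.3398
Rt = 10000 * exp(0.3398) = 14046.1 ohm

14046.1 ohm


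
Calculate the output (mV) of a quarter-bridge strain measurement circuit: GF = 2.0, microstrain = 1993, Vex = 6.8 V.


Quarter bridge output: Vout = (GF * epsilon * Vex) / 4.
Vout = (2.0 * 1993e-6 * 6.8) / 4
Vout = 0.0271048 / 4 V
Vout = 0.0067762 V = 6.7762 mV

6.7762 mV


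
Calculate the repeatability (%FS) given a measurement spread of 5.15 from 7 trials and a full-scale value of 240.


Repeatability = (spread / full scale) * 100%.
R = (5.15 / 240) * 100
R = 2.146 %FS

2.146 %FS


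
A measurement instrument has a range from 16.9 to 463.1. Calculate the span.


Span = upper range - lower range.
Span = 463.1 - (16.9)
Span = 446.2

446.2


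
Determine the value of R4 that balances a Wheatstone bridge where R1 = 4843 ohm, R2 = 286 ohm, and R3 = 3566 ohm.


At balance: R1*R4 = R2*R3, so R4 = R2*R3/R1.
R4 = 286 * 3566 / 4843
R4 = 1019876 / 4843
R4 = 210.59 ohm

210.59 ohm


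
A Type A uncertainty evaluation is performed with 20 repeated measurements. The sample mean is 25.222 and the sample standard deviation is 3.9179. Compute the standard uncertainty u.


The standard uncertainty for Type A evaluation is u = s / sqrt(n).
u = 3.9179 / sqrt(20)
u = 3.9179 / 4.4721
u = 0.8761

0.8761


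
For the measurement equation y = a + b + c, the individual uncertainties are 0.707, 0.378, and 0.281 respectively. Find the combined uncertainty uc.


For a sum of independent quantities, uc = sqrt(u1^2 + u2^2 + u3^2).
uc = sqrt(0.707^2 + 0.378^2 + 0.281^2)
uc = sqrt(0.499849 + 0.142884 + 0.078961)
uc = 0.8495

0.8495


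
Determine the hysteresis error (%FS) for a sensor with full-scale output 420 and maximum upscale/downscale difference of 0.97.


Hysteresis = (max difference / full scale) * 100%.
H = (0.97 / 420) * 100
H = 0.231 %FS

0.231 %FS


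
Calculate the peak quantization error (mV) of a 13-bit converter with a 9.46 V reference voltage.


The maximum quantization error is +/- LSB/2.
LSB = Vref / 2^n = 9.46 / 8192 = 0.00115479 V
Max error = LSB / 2 = 0.00115479 / 2 = 0.00057739 V
Max error = 0.5774 mV

0.5774 mV


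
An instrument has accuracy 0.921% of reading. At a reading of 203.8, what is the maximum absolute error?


Absolute error = (accuracy% / 100) * reading.
Error = (0.921 / 100) * 203.8
Error = 0.00921 * 203.8
Error = 1.877

1.877


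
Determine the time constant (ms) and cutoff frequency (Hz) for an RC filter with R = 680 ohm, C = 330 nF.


Time constant: tau = R * C.
tau = 680 * 3.30e-07 = 0.0002244 s
tau = 0.2244 ms
Cutoff frequency: fc = 1 / (2*pi*R*C).
fc = 1 / (2*pi*0.0002244) = 709.25 Hz

tau = 0.2244 ms, fc = 709.25 Hz


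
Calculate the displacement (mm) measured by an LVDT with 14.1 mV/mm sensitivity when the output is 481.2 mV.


Displacement = Vout / sensitivity.
d = 481.2 / 14.1
d = 34.128 mm

34.128 mm


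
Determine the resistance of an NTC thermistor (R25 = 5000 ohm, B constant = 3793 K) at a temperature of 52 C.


NTC thermistor equation: Rt = R25 * exp(B * (1/T - 1/T25)).
T in Kelvin: 325.15 K, T25 = 298.15 K
1/T - 1/T25 = 1/325.15 - 1/298.15 = -0.00027851
B * (1/T - 1/T25) = 3793 * -0.00027851 = -1.0564
Rt = 5000 * exp(-1.0564) = 1738.5 ohm

1738.5 ohm


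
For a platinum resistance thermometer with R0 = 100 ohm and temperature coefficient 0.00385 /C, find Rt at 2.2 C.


The RTD equation: Rt = R0 * (1 + alpha * T).
Rt = 100 * (1 + 0.00385 * 2.2)
Rt = 100 * (1 + 0.00847)
Rt = 100 * 1.00847
Rt = 100.847 ohm

100.847 ohm


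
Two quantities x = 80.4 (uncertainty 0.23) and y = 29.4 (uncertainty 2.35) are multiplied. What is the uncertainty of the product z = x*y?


For a product z = x*y, the relative uncertainty is:
uz/z = sqrt((ux/x)^2 + (uy/y)^2)
Relative uncertainties: ux/x = 0.23/80.4 = 0.002861
uy/y = 2.35/29.4 = 0.079932
z = 80.4 * 29.4 = 2363.8
uz = 2363.8 * sqrt(0.002861^2 + 0.079932^2) = 189.061

189.061


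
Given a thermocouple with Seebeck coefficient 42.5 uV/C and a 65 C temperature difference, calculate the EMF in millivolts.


The thermocouple output V = sensitivity * dT.
V = 42.5 uV/C * 65 C
V = 2762.5 uV
V = 2.763 mV

2.763 mV


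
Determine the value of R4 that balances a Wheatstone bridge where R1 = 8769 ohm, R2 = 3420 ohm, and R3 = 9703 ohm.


At balance: R1*R4 = R2*R3, so R4 = R2*R3/R1.
R4 = 3420 * 9703 / 8769
R4 = 33184260 / 8769
R4 = 3784.27 ohm

3784.27 ohm


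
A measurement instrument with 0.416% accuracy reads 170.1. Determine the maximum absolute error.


Absolute error = (accuracy% / 100) * reading.
Error = (0.416 / 100) * 170.1
Error = 0.00416 * 170.1
Error = 0.7076

0.7076


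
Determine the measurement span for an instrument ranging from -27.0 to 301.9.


Span = upper range - lower range.
Span = 301.9 - (-27.0)
Span = 328.9

328.9


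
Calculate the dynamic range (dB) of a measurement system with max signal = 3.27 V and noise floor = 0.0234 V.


Dynamic range = 20 * log10(Vmax / Vnoise).
DR = 20 * log10(3.27 / 0.0234)
DR = 20 * log10(139.74)
DR = 42.91 dB

42.91 dB


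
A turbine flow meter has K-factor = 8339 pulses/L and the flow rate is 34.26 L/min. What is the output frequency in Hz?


Frequency = K * Q / 60 (converting L/min to L/s).
f = 8339 * 34.26 / 60
f = 285694.14 / 60
f = 4761.57 Hz

4761.57 Hz


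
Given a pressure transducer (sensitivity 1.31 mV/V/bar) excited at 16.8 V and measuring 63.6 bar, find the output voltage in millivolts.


Output = sensitivity * Vex * P.
Vout = 1.31 * 16.8 * 63.6
Vout = 22.008 * 63.6
Vout = 1399.71 mV

1399.71 mV


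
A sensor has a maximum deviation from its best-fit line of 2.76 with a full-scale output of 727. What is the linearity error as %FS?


Linearity error = (max deviation / full scale) * 100%.
Linearity = (2.76 / 727) * 100
Linearity = 0.38 %FS

0.38 %FS


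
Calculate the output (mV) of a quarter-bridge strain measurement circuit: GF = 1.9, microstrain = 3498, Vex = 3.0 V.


Quarter bridge output: Vout = (GF * epsilon * Vex) / 4.
Vout = (1.9 * 3498e-6 * 3.0) / 4
Vout = 0.0199386 / 4 V
Vout = 0.00498465 V = 4.9847 mV

4.9847 mV


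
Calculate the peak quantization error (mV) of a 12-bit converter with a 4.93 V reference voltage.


The maximum quantization error is +/- LSB/2.
LSB = Vref / 2^n = 4.93 / 4096 = 0.00120361 V
Max error = LSB / 2 = 0.00120361 / 2 = 0.00060181 V
Max error = 0.6018 mV

0.6018 mV


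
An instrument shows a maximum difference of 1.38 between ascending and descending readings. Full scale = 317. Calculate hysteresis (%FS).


Hysteresis = (max difference / full scale) * 100%.
H = (1.38 / 317) * 100
H = 0.435 %FS

0.435 %FS


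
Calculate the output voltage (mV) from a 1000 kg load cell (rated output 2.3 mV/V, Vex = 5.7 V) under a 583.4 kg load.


Vout = rated_output * Vex * (load / capacity).
Vout = 2.3 * 5.7 * (583.4 / 1000)
Vout = 2.3 * 5.7 * 0.5834
Vout = 7.648 mV

7.648 mV


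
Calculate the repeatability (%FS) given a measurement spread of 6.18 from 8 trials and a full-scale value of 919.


Repeatability = (spread / full scale) * 100%.
R = (6.18 / 919) * 100
R = 0.672 %FS

0.672 %FS


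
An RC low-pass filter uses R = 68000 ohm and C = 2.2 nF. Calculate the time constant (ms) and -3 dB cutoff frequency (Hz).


Time constant: tau = R * C.
tau = 68000 * 2.20e-09 = 0.0001496 s
tau = 0.1496 ms
Cutoff frequency: fc = 1 / (2*pi*R*C).
fc = 1 / (2*pi*0.0001496) = 1063.87 Hz

tau = 0.1496 ms, fc = 1063.87 Hz


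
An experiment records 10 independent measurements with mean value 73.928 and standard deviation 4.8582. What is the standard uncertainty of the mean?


The standard uncertainty for Type A evaluation is u = s / sqrt(n).
u = 4.8582 / sqrt(10)
u = 4.8582 / 3.1623
u = 1.5363

1.5363


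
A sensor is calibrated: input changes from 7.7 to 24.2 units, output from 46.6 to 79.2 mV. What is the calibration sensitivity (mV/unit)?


Sensitivity = (y2 - y1) / (x2 - x1).
S = (79.2 - 46.6) / (24.2 - 7.7)
S = 32.6 / 16.5
S = 1.9758 mV/unit

1.9758 mV/unit


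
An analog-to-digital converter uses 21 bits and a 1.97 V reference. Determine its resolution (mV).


The resolution (LSB) of an ADC is Vref / 2^n.
LSB = 1.97 / 2^21
LSB = 1.97 / 2097152
LSB = 9.4e-07 V = 0.00093937 mV

0.00093937 mV


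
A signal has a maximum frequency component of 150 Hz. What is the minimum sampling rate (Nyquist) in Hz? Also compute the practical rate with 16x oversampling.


By Nyquist theorem, fs_min = 2 * fmax.
fs_min = 2 * 150 = 300 Hz
Practical rate = 16 * fs_min = 16 * 300 = 4800 Hz

fs_min = 300 Hz, fs_practical = 4800 Hz


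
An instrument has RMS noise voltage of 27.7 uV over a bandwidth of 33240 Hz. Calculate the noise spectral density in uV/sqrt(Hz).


Noise spectral density = Vrms / sqrt(BW).
NSD = 27.7 / sqrt(33240)
NSD = 27.7 / 182.3184
NSD = 0.1519 uV/sqrt(Hz)

0.1519 uV/sqrt(Hz)


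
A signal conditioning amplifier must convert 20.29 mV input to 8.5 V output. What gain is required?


Gain = Vout / Vin (converting to same units).
G = 8.5 V / 20.29 mV
G = 8500.0 mV / 20.29 mV
G = 418.93

418.93


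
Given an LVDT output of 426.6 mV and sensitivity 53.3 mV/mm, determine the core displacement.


Displacement = Vout / sensitivity.
d = 426.6 / 53.3
d = 8.004 mm

8.004 mm


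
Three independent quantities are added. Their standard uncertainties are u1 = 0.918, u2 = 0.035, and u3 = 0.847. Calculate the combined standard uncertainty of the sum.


For a sum of independent quantities, uc = sqrt(u1^2 + u2^2 + u3^2).
uc = sqrt(0.918^2 + 0.035^2 + 0.847^2)
uc = sqrt(0.842724 + 0.001225 + 0.717409)
uc = 1.2495

1.2495


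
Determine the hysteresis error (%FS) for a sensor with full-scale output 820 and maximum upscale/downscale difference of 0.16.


Hysteresis = (max difference / full scale) * 100%.
H = (0.16 / 820) * 100
H = 0.02 %FS

0.02 %FS


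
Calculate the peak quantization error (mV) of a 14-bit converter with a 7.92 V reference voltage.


The maximum quantization error is +/- LSB/2.
LSB = Vref / 2^n = 7.92 / 16384 = 0.0004834 V
Max error = LSB / 2 = 0.0004834 / 2 = 0.0002417 V
Max error = 0.2417 mV

0.2417 mV


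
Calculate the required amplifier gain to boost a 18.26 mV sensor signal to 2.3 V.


Gain = Vout / Vin (converting to same units).
G = 2.3 V / 18.26 mV
G = 2300.0 mV / 18.26 mV
G = 125.96

125.96


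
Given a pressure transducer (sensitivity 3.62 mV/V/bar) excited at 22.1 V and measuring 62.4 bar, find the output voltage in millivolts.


Output = sensitivity * Vex * P.
Vout = 3.62 * 22.1 * 62.4
Vout = 80.002 * 62.4
Vout = 4992.12 mV

4992.12 mV


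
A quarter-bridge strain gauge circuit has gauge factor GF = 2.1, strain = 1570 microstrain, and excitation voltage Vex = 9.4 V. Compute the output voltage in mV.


Quarter bridge output: Vout = (GF * epsilon * Vex) / 4.
Vout = (2.1 * 1570e-6 * 9.4) / 4
Vout = 0.0309918 / 4 V
Vout = 0.00774795 V = 7.748 mV

7.748 mV


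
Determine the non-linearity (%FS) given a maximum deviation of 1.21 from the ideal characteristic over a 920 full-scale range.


Linearity error = (max deviation / full scale) * 100%.
Linearity = (1.21 / 920) * 100
Linearity = 0.132 %FS

0.132 %FS


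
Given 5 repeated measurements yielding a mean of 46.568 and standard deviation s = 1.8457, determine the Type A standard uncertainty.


The standard uncertainty for Type A evaluation is u = s / sqrt(n).
u = 1.8457 / sqrt(5)
u = 1.8457 / 2.2361
u = 0.8254

0.8254


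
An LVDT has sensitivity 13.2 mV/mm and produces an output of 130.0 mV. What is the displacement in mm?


Displacement = Vout / sensitivity.
d = 130.0 / 13.2
d = 9.848 mm

9.848 mm


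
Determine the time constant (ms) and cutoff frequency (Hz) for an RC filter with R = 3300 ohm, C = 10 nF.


Time constant: tau = R * C.
tau = 3300 * 1.00e-08 = 3.3e-05 s
tau = 0.033 ms
Cutoff frequency: fc = 1 / (2*pi*R*C).
fc = 1 / (2*pi*3.3e-05) = 4822.88 Hz

tau = 0.033 ms, fc = 4822.88 Hz


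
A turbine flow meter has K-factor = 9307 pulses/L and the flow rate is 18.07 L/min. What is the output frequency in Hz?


Frequency = K * Q / 60 (converting L/min to L/s).
f = 9307 * 18.07 / 60
f = 168177.49 / 60
f = 2802.96 Hz

2802.96 Hz


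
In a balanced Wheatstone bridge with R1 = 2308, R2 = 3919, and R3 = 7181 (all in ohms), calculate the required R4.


At balance: R1*R4 = R2*R3, so R4 = R2*R3/R1.
R4 = 3919 * 7181 / 2308
R4 = 28142339 / 2308
R4 = 12193.39 ohm

12193.39 ohm


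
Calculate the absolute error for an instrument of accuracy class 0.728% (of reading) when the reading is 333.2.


Absolute error = (accuracy% / 100) * reading.
Error = (0.728 / 100) * 333.2
Error = 0.00728 * 333.2
Error = 2.4257

2.4257


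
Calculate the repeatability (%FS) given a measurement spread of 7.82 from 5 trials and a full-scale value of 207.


Repeatability = (spread / full scale) * 100%.
R = (7.82 / 207) * 100
R = 3.778 %FS

3.778 %FS


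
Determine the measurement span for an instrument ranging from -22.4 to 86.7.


Span = upper range - lower range.
Span = 86.7 - (-22.4)
Span = 109.1

109.1


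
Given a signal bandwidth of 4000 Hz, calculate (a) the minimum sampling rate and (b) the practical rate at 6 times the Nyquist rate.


By Nyquist theorem, fs_min = 2 * fmax.
fs_min = 2 * 4000 = 8000 Hz
Practical rate = 6 * fs_min = 6 * 8000 = 48000 Hz

fs_min = 8000 Hz, fs_practical = 48000 Hz


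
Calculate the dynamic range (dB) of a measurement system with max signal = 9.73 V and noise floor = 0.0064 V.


Dynamic range = 20 * log10(Vmax / Vnoise).
DR = 20 * log10(9.73 / 0.0064)
DR = 20 * log10(1520.31)
DR = 63.64 dB

63.64 dB


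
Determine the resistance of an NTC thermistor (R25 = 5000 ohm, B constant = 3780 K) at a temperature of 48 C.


NTC thermistor equation: Rt = R25 * exp(B * (1/T - 1/T25)).
T in Kelvin: 321.15 K, T25 = 298.15 K
1/T - 1/T25 = 1/321.15 - 1/298.15 = -0.00024021
B * (1/T - 1/T25) = 3780 * -0.00024021 = -0.908
Rt = 5000 * exp(-0.908) = 2016.7 ohm

2016.7 ohm


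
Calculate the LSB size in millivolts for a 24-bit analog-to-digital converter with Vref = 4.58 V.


The resolution (LSB) of an ADC is Vref / 2^n.
LSB = 4.58 / 2^24
LSB = 4.58 / 16777216
LSB = 2.7e-07 V = 0.00027299 mV

0.00027299 mV


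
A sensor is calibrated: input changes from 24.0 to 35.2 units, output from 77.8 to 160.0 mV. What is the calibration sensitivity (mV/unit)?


Sensitivity = (y2 - y1) / (x2 - x1).
S = (160.0 - 77.8) / (35.2 - 24.0)
S = 82.2 / 11.2
S = 7.3393 mV/unit

7.3393 mV/unit


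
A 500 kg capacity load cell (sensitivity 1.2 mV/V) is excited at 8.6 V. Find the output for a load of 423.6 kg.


Vout = rated_output * Vex * (load / capacity).
Vout = 1.2 * 8.6 * (423.6 / 500)
Vout = 1.2 * 8.6 * 0.8472
Vout = 8.743 mV

8.743 mV


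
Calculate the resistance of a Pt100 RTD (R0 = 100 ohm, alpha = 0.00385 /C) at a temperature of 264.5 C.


The RTD equation: Rt = R0 * (1 + alpha * T).
Rt = 100 * (1 + 0.00385 * 264.5)
Rt = 100 * (1 + 1.018325)
Rt = 100 * 2.018325
Rt = 201.832 ohm

201.832 ohm


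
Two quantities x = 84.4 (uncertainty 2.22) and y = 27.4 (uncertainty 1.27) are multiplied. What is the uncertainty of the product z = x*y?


For a product z = x*y, the relative uncertainty is:
uz/z = sqrt((ux/x)^2 + (uy/y)^2)
Relative uncertainties: ux/x = 2.22/84.4 = 0.026303
uy/y = 1.27/27.4 = 0.04635
z = 84.4 * 27.4 = 2312.6
uz = 2312.6 * sqrt(0.026303^2 + 0.04635^2) = 123.245

123.245


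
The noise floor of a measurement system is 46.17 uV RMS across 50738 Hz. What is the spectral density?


Noise spectral density = Vrms / sqrt(BW).
NSD = 46.17 / sqrt(50738)
NSD = 46.17 / 225.251
NSD = 0.205 uV/sqrt(Hz)

0.205 uV/sqrt(Hz)


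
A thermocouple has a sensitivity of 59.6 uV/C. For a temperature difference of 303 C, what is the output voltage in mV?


The thermocouple output V = sensitivity * dT.
V = 59.6 uV/C * 303 C
V = 18058.8 uV
V = 18.059 mV

18.059 mV


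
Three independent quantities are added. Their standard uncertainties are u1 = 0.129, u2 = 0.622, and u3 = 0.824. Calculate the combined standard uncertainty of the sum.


For a sum of independent quantities, uc = sqrt(u1^2 + u2^2 + u3^2).
uc = sqrt(0.129^2 + 0.622^2 + 0.824^2)
uc = sqrt(0.016641 + 0.386884 + 0.678976)
uc = 1.0404

1.0404


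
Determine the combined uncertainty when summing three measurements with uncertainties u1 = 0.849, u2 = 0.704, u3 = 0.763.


For a sum of independent quantities, uc = sqrt(u1^2 + u2^2 + u3^2).
uc = sqrt(0.849^2 + 0.704^2 + 0.763^2)
uc = sqrt(0.720801 + 0.495616 + 0.582169)
uc = 1.3411

1.3411


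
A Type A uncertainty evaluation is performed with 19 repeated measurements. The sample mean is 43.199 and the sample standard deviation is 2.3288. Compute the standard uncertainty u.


The standard uncertainty for Type A evaluation is u = s / sqrt(n).
u = 2.3288 / sqrt(19)
u = 2.3288 / 4.3589
u = 0.5343

0.5343


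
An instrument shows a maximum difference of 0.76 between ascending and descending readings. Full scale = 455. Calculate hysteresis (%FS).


Hysteresis = (max difference / full scale) * 100%.
H = (0.76 / 455) * 100
H = 0.167 %FS

0.167 %FS


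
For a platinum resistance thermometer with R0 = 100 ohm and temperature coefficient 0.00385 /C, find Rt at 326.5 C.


The RTD equation: Rt = R0 * (1 + alpha * T).
Rt = 100 * (1 + 0.00385 * 326.5)
Rt = 100 * (1 + 1.257025)
Rt = 100 * 2.257025
Rt = 225.703 ohm

225.703 ohm


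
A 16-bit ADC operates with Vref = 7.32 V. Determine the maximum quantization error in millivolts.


The maximum quantization error is +/- LSB/2.
LSB = Vref / 2^n = 7.32 / 65536 = 0.00011169 V
Max error = LSB / 2 = 0.00011169 / 2 = 5.585e-05 V
Max error = 0.0558 mV

0.0558 mV


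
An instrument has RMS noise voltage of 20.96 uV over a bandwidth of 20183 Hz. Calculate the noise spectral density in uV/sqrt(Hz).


Noise spectral density = Vrms / sqrt(BW).
NSD = 20.96 / sqrt(20183)
NSD = 20.96 / 142.0669
NSD = 0.1475 uV/sqrt(Hz)

0.1475 uV/sqrt(Hz)


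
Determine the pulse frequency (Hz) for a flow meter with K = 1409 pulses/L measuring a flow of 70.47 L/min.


Frequency = K * Q / 60 (converting L/min to L/s).
f = 1409 * 70.47 / 60
f = 99292.23 / 60
f = 1654.87 Hz

1654.87 Hz


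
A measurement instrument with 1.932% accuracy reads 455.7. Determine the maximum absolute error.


Absolute error = (accuracy% / 100) * reading.
Error = (1.932 / 100) * 455.7
Error = 0.01932 * 455.7
Error = 8.8041

8.8041


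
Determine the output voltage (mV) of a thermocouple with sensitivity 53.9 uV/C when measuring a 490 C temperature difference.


The thermocouple output V = sensitivity * dT.
V = 53.9 uV/C * 490 C
V = 26411.0 uV
V = 26.411 mV

26.411 mV


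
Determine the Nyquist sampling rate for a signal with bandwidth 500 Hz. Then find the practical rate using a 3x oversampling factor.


By Nyquist theorem, fs_min = 2 * fmax.
fs_min = 2 * 500 = 1000 Hz
Practical rate = 3 * fs_min = 3 * 1000 = 3000 Hz

fs_min = 1000 Hz, fs_practical = 3000 Hz


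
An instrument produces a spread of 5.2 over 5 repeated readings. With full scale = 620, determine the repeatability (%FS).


Repeatability = (spread / full scale) * 100%.
R = (5.2 / 620) * 100
R = 0.839 %FS

0.839 %FS


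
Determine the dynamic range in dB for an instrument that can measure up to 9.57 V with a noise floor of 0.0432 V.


Dynamic range = 20 * log10(Vmax / Vnoise).
DR = 20 * log10(9.57 / 0.0432)
DR = 20 * log10(221.53)
DR = 46.91 dB

46.91 dB


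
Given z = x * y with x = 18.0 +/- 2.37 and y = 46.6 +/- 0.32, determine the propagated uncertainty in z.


For a product z = x*y, the relative uncertainty is:
uz/z = sqrt((ux/x)^2 + (uy/y)^2)
Relative uncertainties: ux/x = 2.37/18.0 = 0.131667
uy/y = 0.32/46.6 = 0.006867
z = 18.0 * 46.6 = 838.8
uz = 838.8 * sqrt(0.131667^2 + 0.006867^2) = 110.592

110.592


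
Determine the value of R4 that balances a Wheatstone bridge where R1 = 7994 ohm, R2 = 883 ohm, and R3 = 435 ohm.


At balance: R1*R4 = R2*R3, so R4 = R2*R3/R1.
R4 = 883 * 435 / 7994
R4 = 384105 / 7994
R4 = 48.05 ohm

48.05 ohm


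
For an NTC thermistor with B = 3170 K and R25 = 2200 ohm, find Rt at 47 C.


NTC thermistor equation: Rt = R25 * exp(B * (1/T - 1/T25)).
T in Kelvin: 320.15 K, T25 = 298.15 K
1/T - 1/T25 = 1/320.15 - 1/298.15 = -0.00023048
B * (1/T - 1/T25) = 3170 * -0.00023048 = -0.7306
Rt = 2200 * exp(-0.7306) = 1059.5 ohm

1059.5 ohm


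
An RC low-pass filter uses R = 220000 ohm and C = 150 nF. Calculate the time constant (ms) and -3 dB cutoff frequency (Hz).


Time constant: tau = R * C.
tau = 220000 * 1.50e-07 = 0.033 s
tau = 33.0 ms
Cutoff frequency: fc = 1 / (2*pi*R*C).
fc = 1 / (2*pi*0.033) = 4.82 Hz

tau = 33.0 ms, fc = 4.82 Hz


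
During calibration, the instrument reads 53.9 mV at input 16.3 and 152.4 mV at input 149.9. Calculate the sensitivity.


Sensitivity = (y2 - y1) / (x2 - x1).
S = (152.4 - 53.9) / (149.9 - 16.3)
S = 98.5 / 133.6
S = 0.7373 mV/unit

0.7373 mV/unit


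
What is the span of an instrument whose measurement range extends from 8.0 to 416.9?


Span = upper range - lower range.
Span = 416.9 - (8.0)
Span = 408.9

408.9


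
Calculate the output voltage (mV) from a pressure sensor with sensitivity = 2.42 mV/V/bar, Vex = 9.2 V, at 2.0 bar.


Output = sensitivity * Vex * P.
Vout = 2.42 * 9.2 * 2.0
Vout = 22.264 * 2.0
Vout = 44.53 mV

44.53 mV


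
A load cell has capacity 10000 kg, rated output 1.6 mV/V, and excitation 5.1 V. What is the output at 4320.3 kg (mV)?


Vout = rated_output * Vex * (load / capacity).
Vout = 1.6 * 5.1 * (4320.3 / 10000)
Vout = 1.6 * 5.1 * 0.43203
Vout = 3.525 mV

3.525 mV


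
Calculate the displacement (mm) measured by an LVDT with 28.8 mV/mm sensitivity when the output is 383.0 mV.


Displacement = Vout / sensitivity.
d = 383.0 / 28.8
d = 13.299 mm

13.299 mm


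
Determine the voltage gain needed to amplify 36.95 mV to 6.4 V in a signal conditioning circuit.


Gain = Vout / Vin (converting to same units).
G = 6.4 V / 36.95 mV
G = 6400.0 mV / 36.95 mV
G = 173.21

173.21


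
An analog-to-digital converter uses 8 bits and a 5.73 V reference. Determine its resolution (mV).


The resolution (LSB) of an ADC is Vref / 2^n.
LSB = 5.73 / 2^8
LSB = 5.73 / 256
LSB = 0.02238281 V = 22.3828125 mV

22.3828125 mV


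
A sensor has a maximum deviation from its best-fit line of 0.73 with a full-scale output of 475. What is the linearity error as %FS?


Linearity error = (max deviation / full scale) * 100%.
Linearity = (0.73 / 475) * 100
Linearity = 0.154 %FS

0.154 %FS


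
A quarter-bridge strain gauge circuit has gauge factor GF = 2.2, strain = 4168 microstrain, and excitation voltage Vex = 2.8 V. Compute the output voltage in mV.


Quarter bridge output: Vout = (GF * epsilon * Vex) / 4.
Vout = (2.2 * 4168e-6 * 2.8) / 4
Vout = 0.02567488 / 4 V
Vout = 0.00641872 V = 6.4187 mV

6.4187 mV


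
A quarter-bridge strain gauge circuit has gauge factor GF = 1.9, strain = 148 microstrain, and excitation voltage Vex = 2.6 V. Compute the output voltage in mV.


Quarter bridge output: Vout = (GF * epsilon * Vex) / 4.
Vout = (1.9 * 148e-6 * 2.6) / 4
Vout = 0.00073112 / 4 V
Vout = 0.00018278 V = 0.1828 mV

0.1828 mV


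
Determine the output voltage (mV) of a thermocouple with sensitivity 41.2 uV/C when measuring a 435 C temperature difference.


The thermocouple output V = sensitivity * dT.
V = 41.2 uV/C * 435 C
V = 17922.0 uV
V = 17.922 mV

17.922 mV


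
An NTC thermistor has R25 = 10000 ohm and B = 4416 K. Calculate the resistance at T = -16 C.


NTC thermistor equation: Rt = R25 * exp(B * (1/T - 1/T25)).
T in Kelvin: 257.15 K, T25 = 298.15 K
1/T - 1/T25 = 1/257.15 - 1/298.15 = 0.00053476
B * (1/T - 1/T25) = 4416 * 0.00053476 = 2.3615
Rt = 10000 * exp(2.3615) = 106070.6 ohm

106070.6 ohm


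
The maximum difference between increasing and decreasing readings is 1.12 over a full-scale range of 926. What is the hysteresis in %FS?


Hysteresis = (max difference / full scale) * 100%.
H = (1.12 / 926) * 100
H = 0.121 %FS

0.121 %FS


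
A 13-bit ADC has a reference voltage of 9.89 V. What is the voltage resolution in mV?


The resolution (LSB) of an ADC is Vref / 2^n.
LSB = 9.89 / 2^13
LSB = 9.89 / 8192
LSB = 0.00120728 V = 1.20727539 mV

1.20727539 mV


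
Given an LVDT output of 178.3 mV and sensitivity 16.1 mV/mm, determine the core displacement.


Displacement = Vout / sensitivity.
d = 178.3 / 16.1
d = 11.075 mm

11.075 mm


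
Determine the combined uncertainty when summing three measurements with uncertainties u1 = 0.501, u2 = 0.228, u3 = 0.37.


For a sum of independent quantities, uc = sqrt(u1^2 + u2^2 + u3^2).
uc = sqrt(0.501^2 + 0.228^2 + 0.37^2)
uc = sqrt(0.251001 + 0.051984 + 0.1369)
uc = 0.6632

0.6632


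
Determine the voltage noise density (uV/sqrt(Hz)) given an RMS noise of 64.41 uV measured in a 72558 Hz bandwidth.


Noise spectral density = Vrms / sqrt(BW).
NSD = 64.41 / sqrt(72558)
NSD = 64.41 / 269.3659
NSD = 0.2391 uV/sqrt(Hz)

0.2391 uV/sqrt(Hz)


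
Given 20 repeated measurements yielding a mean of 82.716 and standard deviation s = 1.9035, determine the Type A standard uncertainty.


The standard uncertainty for Type A evaluation is u = s / sqrt(n).
u = 1.9035 / sqrt(20)
u = 1.9035 / 4.4721
u = 0.4256

0.4256


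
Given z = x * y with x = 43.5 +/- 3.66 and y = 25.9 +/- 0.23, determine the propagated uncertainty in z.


For a product z = x*y, the relative uncertainty is:
uz/z = sqrt((ux/x)^2 + (uy/y)^2)
Relative uncertainties: ux/x = 3.66/43.5 = 0.084138
uy/y = 0.23/25.9 = 0.00888
z = 43.5 * 25.9 = 1126.6
uz = 1126.6 * sqrt(0.084138^2 + 0.00888^2) = 95.321

95.321


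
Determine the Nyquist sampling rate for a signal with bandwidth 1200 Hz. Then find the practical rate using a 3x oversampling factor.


By Nyquist theorem, fs_min = 2 * fmax.
fs_min = 2 * 1200 = 2400 Hz
Practical rate = 3 * fs_min = 3 * 2400 = 7200 Hz

fs_min = 2400 Hz, fs_practical = 7200 Hz


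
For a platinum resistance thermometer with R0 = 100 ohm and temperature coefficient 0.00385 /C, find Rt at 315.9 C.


The RTD equation: Rt = R0 * (1 + alpha * T).
Rt = 100 * (1 + 0.00385 * 315.9)
Rt = 100 * (1 + 1.216215)
Rt = 100 * 2.216215
Rt = 221.621 ohm

221.621 ohm


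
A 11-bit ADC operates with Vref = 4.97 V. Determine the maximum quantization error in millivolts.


The maximum quantization error is +/- LSB/2.
LSB = Vref / 2^n = 4.97 / 2048 = 0.00242676 V
Max error = LSB / 2 = 0.00242676 / 2 = 0.00121338 V
Max error = 1.2134 mV

1.2134 mV


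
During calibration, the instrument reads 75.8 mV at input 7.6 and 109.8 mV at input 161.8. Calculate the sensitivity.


Sensitivity = (y2 - y1) / (x2 - x1).
S = (109.8 - 75.8) / (161.8 - 7.6)
S = 34.0 / 154.2
S = 0.2205 mV/unit

0.2205 mV/unit


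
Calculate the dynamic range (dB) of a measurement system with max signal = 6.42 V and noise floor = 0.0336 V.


Dynamic range = 20 * log10(Vmax / Vnoise).
DR = 20 * log10(6.42 / 0.0336)
DR = 20 * log10(191.07)
DR = 45.62 dB

45.62 dB


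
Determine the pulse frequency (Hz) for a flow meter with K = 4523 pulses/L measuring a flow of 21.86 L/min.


Frequency = K * Q / 60 (converting L/min to L/s).
f = 4523 * 21.86 / 60
f = 98872.78 / 60
f = 1647.88 Hz

1647.88 Hz


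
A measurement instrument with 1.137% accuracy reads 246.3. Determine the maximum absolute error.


Absolute error = (accuracy% / 100) * reading.
Error = (1.137 / 100) * 246.3
Error = 0.01137 * 246.3
Error = 2.8004

2.8004


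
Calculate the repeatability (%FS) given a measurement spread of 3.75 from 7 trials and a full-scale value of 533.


Repeatability = (spread / full scale) * 100%.
R = (3.75 / 533) * 100
R = 0.704 %FS

0.704 %FS


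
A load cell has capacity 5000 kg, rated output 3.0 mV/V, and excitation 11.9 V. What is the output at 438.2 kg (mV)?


Vout = rated_output * Vex * (load / capacity).
Vout = 3.0 * 11.9 * (438.2 / 5000)
Vout = 3.0 * 11.9 * 0.08764
Vout = 3.129 mV

3.129 mV


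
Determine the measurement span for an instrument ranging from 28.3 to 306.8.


Span = upper range - lower range.
Span = 306.8 - (28.3)
Span = 278.5

278.5


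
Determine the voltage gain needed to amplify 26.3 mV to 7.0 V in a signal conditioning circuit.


Gain = Vout / Vin (converting to same units).
G = 7.0 V / 26.3 mV
G = 7000.0 mV / 26.3 mV
G = 266.16

266.16


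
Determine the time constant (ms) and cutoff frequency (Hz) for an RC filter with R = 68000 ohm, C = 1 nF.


Time constant: tau = R * C.
tau = 68000 * 1.00e-09 = 6.8e-05 s
tau = 0.068 ms
Cutoff frequency: fc = 1 / (2*pi*R*C).
fc = 1 / (2*pi*6.8e-05) = 2340.51 Hz

tau = 0.068 ms, fc = 2340.51 Hz


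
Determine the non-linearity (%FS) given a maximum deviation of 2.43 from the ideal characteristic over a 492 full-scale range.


Linearity error = (max deviation / full scale) * 100%.
Linearity = (2.43 / 492) * 100
Linearity = 0.494 %FS

0.494 %FS


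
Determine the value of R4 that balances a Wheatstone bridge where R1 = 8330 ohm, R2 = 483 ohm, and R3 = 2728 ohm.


At balance: R1*R4 = R2*R3, so R4 = R2*R3/R1.
R4 = 483 * 2728 / 8330
R4 = 1317624 / 8330
R4 = 158.18 ohm

158.18 ohm


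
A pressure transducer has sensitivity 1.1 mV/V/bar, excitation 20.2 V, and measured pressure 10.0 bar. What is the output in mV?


Output = sensitivity * Vex * P.
Vout = 1.1 * 20.2 * 10.0
Vout = 22.22 * 10.0
Vout = 222.2 mV

222.2 mV


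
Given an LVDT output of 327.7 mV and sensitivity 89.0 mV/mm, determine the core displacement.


Displacement = Vout / sensitivity.
d = 327.7 / 89.0
d = 3.682 mm

3.682 mm


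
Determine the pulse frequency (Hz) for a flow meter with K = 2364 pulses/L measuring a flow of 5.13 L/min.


Frequency = K * Q / 60 (converting L/min to L/s).
f = 2364 * 5.13 / 60
f = 12127.32 / 60
f = 202.12 Hz

202.12 Hz


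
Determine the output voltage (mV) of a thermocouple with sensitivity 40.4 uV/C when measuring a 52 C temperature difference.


The thermocouple output V = sensitivity * dT.
V = 40.4 uV/C * 52 C
V = 2100.8 uV
V = 2.101 mV

2.101 mV


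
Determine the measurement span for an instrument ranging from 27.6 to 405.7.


Span = upper range - lower range.
Span = 405.7 - (27.6)
Span = 378.1

378.1


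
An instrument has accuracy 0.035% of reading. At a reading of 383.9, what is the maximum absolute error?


Absolute error = (accuracy% / 100) * reading.
Error = (0.035 / 100) * 383.9
Error = 0.00035 * 383.9
Error = 0.1344

0.1344


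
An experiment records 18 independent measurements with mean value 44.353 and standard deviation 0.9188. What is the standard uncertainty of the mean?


The standard uncertainty for Type A evaluation is u = s / sqrt(n).
u = 0.9188 / sqrt(18)
u = 0.9188 / 4.2426
u = 0.2166

0.2166


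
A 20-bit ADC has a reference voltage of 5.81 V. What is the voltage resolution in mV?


The resolution (LSB) of an ADC is Vref / 2^n.
LSB = 5.81 / 2^20
LSB = 5.81 / 1048576
LSB = 5.54e-06 V = 0.00554085 mV

0.00554085 mV


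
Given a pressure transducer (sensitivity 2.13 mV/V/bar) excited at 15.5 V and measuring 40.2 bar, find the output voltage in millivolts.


Output = sensitivity * Vex * P.
Vout = 2.13 * 15.5 * 40.2
Vout = 33.015 * 40.2
Vout = 1327.2 mV

1327.2 mV


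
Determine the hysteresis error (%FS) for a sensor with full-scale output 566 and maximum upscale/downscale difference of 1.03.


Hysteresis = (max difference / full scale) * 100%.
H = (1.03 / 566) * 100
H = 0.182 %FS

0.182 %FS


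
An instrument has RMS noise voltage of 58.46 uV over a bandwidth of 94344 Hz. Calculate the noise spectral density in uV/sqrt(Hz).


Noise spectral density = Vrms / sqrt(BW).
NSD = 58.46 / sqrt(94344)
NSD = 58.46 / 307.1547
NSD = 0.1903 uV/sqrt(Hz)

0.1903 uV/sqrt(Hz)


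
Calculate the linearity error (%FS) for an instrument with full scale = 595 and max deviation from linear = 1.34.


Linearity error = (max deviation / full scale) * 100%.
Linearity = (1.34 / 595) * 100
Linearity = 0.225 %FS

0.225 %FS


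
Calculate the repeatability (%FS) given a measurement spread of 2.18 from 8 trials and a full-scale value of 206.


Repeatability = (spread / full scale) * 100%.
R = (2.18 / 206) * 100
R = 1.058 %FS

1.058 %FS


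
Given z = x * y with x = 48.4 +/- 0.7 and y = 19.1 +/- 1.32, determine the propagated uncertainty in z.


For a product z = x*y, the relative uncertainty is:
uz/z = sqrt((ux/x)^2 + (uy/y)^2)
Relative uncertainties: ux/x = 0.7/48.4 = 0.014463
uy/y = 1.32/19.1 = 0.06911
z = 48.4 * 19.1 = 924.4
uz = 924.4 * sqrt(0.014463^2 + 0.06911^2) = 65.272

65.272


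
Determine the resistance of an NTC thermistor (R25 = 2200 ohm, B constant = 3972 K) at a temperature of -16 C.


NTC thermistor equation: Rt = R25 * exp(B * (1/T - 1/T25)).
T in Kelvin: 257.15 K, T25 = 298.15 K
1/T - 1/T25 = 1/257.15 - 1/298.15 = 0.00053476
B * (1/T - 1/T25) = 3972 * 0.00053476 = 2.1241
Rt = 2200 * exp(2.1241) = 18403.5 ohm

18403.5 ohm


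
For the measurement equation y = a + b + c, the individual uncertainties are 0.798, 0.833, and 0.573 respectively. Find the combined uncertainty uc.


For a sum of independent quantities, uc = sqrt(u1^2 + u2^2 + u3^2).
uc = sqrt(0.798^2 + 0.833^2 + 0.573^2)
uc = sqrt(0.636804 + 0.693889 + 0.328329)
uc = 1.288

1.288


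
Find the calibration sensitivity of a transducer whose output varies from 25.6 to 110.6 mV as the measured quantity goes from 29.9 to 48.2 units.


Sensitivity = (y2 - y1) / (x2 - x1).
S = (110.6 - 25.6) / (48.2 - 29.9)
S = 85.0 / 18.3
S = 4.6448 mV/unit

4.6448 mV/unit


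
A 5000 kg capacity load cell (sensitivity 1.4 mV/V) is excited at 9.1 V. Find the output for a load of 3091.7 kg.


Vout = rated_output * Vex * (load / capacity).
Vout = 1.4 * 9.1 * (3091.7 / 5000)
Vout = 1.4 * 9.1 * 0.61834
Vout = 7.878 mV

7.878 mV


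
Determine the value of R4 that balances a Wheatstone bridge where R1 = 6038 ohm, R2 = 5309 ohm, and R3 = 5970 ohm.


At balance: R1*R4 = R2*R3, so R4 = R2*R3/R1.
R4 = 5309 * 5970 / 6038
R4 = 31694730 / 6038
R4 = 5249.21 ohm

5249.21 ohm


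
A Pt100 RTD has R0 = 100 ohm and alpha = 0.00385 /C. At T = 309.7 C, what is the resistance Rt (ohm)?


The RTD equation: Rt = R0 * (1 + alpha * T).
Rt = 100 * (1 + 0.00385 * 309.7)
Rt = 100 * (1 + 1.192345)
Rt = 100 * 2.192345
Rt = 219.234 ohm

219.234 ohm


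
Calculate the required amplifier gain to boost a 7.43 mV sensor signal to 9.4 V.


Gain = Vout / Vin (converting to same units).
G = 9.4 V / 7.43 mV
G = 9400.0 mV / 7.43 mV
G = 1265.14

1265.14


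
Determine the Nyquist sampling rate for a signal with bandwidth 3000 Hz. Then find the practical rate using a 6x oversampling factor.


By Nyquist theorem, fs_min = 2 * fmax.
fs_min = 2 * 3000 = 6000 Hz
Practical rate = 6 * fs_min = 6 * 6000 = 36000 Hz

fs_min = 6000 Hz, fs_practical = 36000 Hz


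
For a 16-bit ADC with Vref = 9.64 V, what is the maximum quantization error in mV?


The maximum quantization error is +/- LSB/2.
LSB = Vref / 2^n = 9.64 / 65536 = 0.00014709 V
Max error = LSB / 2 = 0.00014709 / 2 = 7.355e-05 V
Max error = 0.0735 mV

0.0735 mV


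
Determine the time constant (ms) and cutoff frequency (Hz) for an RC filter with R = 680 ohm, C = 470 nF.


Time constant: tau = R * C.
tau = 680 * 4.70e-07 = 0.0003196 s
tau = 0.3196 ms
Cutoff frequency: fc = 1 / (2*pi*R*C).
fc = 1 / (2*pi*0.0003196) = 497.98 Hz

tau = 0.3196 ms, fc = 497.98 Hz


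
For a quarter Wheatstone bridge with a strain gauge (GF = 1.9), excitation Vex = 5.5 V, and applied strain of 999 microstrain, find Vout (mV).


Quarter bridge output: Vout = (GF * epsilon * Vex) / 4.
Vout = (1.9 * 999e-6 * 5.5) / 4
Vout = 0.01043955 / 4 V
Vout = 0.00260989 V = 2.6099 mV

2.6099 mV


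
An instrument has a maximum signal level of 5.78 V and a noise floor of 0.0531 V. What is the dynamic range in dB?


Dynamic range = 20 * log10(Vmax / Vnoise).
DR = 20 * log10(5.78 / 0.0531)
DR = 20 * log10(108.85)
DR = 40.74 dB

40.74 dB


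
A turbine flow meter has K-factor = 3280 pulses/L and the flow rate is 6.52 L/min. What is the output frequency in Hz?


Frequency = K * Q / 60 (converting L/min to L/s).
f = 3280 * 6.52 / 60
f = 21385.6 / 60
f = 356.43 Hz

356.43 Hz


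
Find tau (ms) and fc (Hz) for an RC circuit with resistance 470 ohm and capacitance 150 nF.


Time constant: tau = R * C.
tau = 470 * 1.50e-07 = 7.05e-05 s
tau = 0.0705 ms
Cutoff frequency: fc = 1 / (2*pi*R*C).
fc = 1 / (2*pi*7.05e-05) = 2257.52 Hz

tau = 0.0705 ms, fc = 2257.52 Hz


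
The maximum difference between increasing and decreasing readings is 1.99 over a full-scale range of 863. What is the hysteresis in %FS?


Hysteresis = (max difference / full scale) * 100%.
H = (1.99 / 863) * 100
H = 0.231 %FS

0.231 %FS


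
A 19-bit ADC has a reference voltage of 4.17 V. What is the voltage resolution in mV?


The resolution (LSB) of an ADC is Vref / 2^n.
LSB = 4.17 / 2^19
LSB = 4.17 / 524288
LSB = 7.95e-06 V = 0.00795364 mV

0.00795364 mV


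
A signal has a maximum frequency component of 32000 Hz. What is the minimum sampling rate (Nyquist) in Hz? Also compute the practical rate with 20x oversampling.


By Nyquist theorem, fs_min = 2 * fmax.
fs_min = 2 * 32000 = 64000 Hz
Practical rate = 20 * fs_min = 20 * 64000 = 1280000 Hz

fs_min = 64000 Hz, fs_practical = 1280000 Hz
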